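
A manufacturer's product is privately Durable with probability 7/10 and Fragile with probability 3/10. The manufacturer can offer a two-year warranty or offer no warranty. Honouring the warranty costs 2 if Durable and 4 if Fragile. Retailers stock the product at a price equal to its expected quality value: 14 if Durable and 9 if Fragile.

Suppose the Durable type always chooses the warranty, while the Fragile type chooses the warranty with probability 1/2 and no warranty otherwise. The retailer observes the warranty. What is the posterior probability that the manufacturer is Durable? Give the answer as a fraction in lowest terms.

14/17

P(the warranty) = (7/10)·1 + (3/10)·(1/2) = 17/20.
By Bayes' rule, P(Durable | the warranty) = (7/10) / (17/20) = 14/17.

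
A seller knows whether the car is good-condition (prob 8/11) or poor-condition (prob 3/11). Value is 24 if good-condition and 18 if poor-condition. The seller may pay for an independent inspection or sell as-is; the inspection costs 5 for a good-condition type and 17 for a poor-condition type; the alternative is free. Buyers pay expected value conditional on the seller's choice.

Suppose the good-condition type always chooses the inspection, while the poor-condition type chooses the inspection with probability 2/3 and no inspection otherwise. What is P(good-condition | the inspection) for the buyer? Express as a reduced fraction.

4/5

P(the inspection) = (8/11)·1 + (3/11)·(2/3) = 10/11.
By Bayes' rule, P(good-condition | the inspection) = (8/11) / (10/11) = 4/5.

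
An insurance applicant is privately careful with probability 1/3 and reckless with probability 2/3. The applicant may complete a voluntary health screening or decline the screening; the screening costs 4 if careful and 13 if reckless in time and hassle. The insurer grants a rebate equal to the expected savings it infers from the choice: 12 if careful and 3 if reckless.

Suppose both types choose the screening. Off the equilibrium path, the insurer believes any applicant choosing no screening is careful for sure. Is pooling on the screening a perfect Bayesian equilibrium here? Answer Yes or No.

No

On path, the insurer holds the prior and pays 1/3·12 + 2/3·3 = 6. Off path (no screening), believing careful, it pays 12.
careful: the screening nets 6 − 4 = 2; no screening nets 12. careful would deviate.
reckless: the screening nets 6 − 13 = -7; no screening nets 12. reckless would deviate.
A type deviates, so pooling fails.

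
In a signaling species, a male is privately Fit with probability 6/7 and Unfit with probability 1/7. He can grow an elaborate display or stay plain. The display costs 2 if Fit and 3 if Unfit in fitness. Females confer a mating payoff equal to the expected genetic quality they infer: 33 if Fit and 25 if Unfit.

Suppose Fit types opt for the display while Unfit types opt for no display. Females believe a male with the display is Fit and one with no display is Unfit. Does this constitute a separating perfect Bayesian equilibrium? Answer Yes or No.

Under these beliefs, the display earns mating payoff 33 and no display earns mating payoff 25.
Fit: the display nets 33 − 2 = 31; no display nets 25. Fit prefers the display.
Unfit: the display nets 33 − 3 = 30; no display nets 25. Unfit would deviate to the display.
Unfit has a profitable deviation, so the profile is not an equilibrium.

No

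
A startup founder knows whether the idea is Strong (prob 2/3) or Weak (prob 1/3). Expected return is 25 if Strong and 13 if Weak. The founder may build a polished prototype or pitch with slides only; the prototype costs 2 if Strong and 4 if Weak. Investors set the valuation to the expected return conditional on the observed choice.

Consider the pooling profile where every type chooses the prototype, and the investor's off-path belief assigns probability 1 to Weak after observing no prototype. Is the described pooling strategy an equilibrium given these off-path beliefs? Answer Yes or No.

On path, the investor holds the prior and pays 2/3·25 + 1/3·13 = 21. Off path (no prototype), believing Weak, it pays 13.
Strong: the prototype nets 21 − 2 = 19; no prototype nets 13. Strong stays.
Weak: the prototype nets 21 − 4 = 17; no prototype nets 13. Weak stays.
No type deviates, so pooling is sustained.

Yes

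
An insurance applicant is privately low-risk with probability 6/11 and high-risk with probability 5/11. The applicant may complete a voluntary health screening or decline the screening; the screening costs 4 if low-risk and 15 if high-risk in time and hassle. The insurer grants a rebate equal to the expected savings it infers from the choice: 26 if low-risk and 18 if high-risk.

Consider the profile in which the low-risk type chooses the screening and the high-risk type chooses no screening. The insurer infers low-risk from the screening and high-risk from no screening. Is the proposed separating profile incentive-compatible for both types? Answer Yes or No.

Yes

Under these beliefs, the screening earns rebate 26 and no screening earns rebate 18.
low-risk: the screening nets 26 − 4 = 22; no screening nets 18. low-risk prefers the screening.
high-risk: the screening nets 26 − 15 = 11; no screening nets 18. high-risk prefers no screening.
Neither type deviates, so the separating profile is an equilibrium.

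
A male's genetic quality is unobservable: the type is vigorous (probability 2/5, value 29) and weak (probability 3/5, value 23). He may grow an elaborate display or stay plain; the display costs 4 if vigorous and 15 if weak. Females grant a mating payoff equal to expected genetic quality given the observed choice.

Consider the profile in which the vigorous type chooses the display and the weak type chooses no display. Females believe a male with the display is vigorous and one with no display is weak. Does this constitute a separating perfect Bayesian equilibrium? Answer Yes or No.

Under these beliefs, the display earns mating payoff 29 and no display earns mating payoff 23.
vigorous: the display nets 29 − 4 = 25; no display nets 23. vigorous prefers the display.
weak: the display nets 29 − 15 = 14; no display nets 23. weak prefers no display.
Neither type deviates, so the separating profile is an equilibrium.

Yes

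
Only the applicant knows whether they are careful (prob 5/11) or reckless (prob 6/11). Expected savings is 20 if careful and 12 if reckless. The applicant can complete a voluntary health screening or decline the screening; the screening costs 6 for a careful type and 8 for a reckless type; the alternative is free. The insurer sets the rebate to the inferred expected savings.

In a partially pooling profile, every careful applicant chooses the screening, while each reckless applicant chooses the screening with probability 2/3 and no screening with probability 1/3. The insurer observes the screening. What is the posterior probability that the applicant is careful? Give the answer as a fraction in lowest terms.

5/9

P(the screening) = (5/11)·1 + (6/11)·(2/3) = 9/11.
By Bayes' rule, P(careful | the screening) = (5/11) / (9/11) = 5/9.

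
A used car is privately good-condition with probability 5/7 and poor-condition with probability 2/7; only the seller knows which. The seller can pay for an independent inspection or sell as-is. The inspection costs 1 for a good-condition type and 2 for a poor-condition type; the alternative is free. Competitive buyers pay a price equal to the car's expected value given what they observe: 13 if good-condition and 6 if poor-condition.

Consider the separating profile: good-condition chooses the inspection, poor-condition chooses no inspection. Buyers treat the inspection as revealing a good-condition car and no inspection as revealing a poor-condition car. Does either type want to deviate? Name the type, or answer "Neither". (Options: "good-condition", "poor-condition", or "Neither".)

poor-condition

The inspection pays 13; no inspection pays 6.
good-condition: assigned the inspection, nets 13 − 1 = 12; deviating to no inspection nets 6.
poor-condition: assigned no inspection, nets 6; deviating to the inspection nets 13 − 2 = 11.
The poor-condition type gains 5 by deviating.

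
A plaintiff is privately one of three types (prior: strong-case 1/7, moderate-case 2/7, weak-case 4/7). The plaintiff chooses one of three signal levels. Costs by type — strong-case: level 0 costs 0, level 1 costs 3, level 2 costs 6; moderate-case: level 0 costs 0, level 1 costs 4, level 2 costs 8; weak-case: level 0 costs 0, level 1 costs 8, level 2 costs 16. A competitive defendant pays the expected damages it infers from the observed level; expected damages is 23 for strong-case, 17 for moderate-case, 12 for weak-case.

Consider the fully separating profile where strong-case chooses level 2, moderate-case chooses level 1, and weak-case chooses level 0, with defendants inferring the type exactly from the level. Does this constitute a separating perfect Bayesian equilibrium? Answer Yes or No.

No

Separating settlements: level 2 → 23, level 1 → 17, level 0 → 12.
strong-case (assigned level 2): level 0: 12 − 0 = 12; level 1: 17 − 3 = 14; level 2: 23 − 6 = 17. strong-case stays.
moderate-case (assigned level 1): level 0: 12 − 0 = 12; level 1: 17 − 4 = 13; level 2: 23 − 8 = 15. moderate-case prefers level 2.
weak-case (assigned level 0): level 0: 12 − 0 = 12; level 1: 17 − 8 = 9; level 2: 23 − 16 = 7. weak-case stays.
At least one type deviates; the separating profile fails.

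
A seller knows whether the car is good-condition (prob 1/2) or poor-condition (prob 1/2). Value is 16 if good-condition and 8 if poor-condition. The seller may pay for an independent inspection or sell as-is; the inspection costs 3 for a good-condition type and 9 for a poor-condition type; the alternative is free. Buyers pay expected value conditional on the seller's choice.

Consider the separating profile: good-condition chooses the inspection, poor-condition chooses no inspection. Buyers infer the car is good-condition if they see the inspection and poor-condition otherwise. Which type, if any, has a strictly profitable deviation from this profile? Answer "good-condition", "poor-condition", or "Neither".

Neither

The inspection pays 16; no inspection pays 8.
good-condition: assigned the inspection, nets 16 − 3 = 13; deviating to no inspection nets 8.
poor-condition: assigned no inspection, nets 8; deviating to the inspection nets 16 − 9 = 7.
Both types strictly prefer their assigned action; no profitable deviation.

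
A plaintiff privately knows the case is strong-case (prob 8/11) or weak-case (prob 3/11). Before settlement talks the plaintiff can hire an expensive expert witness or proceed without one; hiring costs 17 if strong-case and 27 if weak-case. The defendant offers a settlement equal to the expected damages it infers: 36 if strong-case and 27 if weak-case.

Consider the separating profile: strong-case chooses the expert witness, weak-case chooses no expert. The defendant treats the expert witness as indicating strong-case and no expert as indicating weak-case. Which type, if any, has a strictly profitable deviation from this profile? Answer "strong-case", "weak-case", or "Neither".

strong-case

The expert witness pays 36; no expert pays 27.
strong-case: assigned the expert witness, nets 36 − 17 = 19; deviating to no expert nets 27.
weak-case: assigned no expert, nets 27; deviating to the expert witness nets 36 − 27 = 9.
The strong-case type gains 8 by deviating.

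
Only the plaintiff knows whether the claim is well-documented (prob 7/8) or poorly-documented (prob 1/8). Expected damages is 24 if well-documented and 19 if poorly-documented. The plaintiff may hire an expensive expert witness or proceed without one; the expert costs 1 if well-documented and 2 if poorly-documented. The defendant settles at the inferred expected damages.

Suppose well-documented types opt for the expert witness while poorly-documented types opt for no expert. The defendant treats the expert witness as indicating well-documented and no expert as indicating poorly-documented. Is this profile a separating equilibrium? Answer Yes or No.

No

Under these beliefs, the expert witness earns settlement 24 and no expert earns settlement 19.
well-documented: the expert witness nets 24 − 1 = 23; no expert nets 19. well-documented prefers the expert witness.
poorly-documented: the expert witness nets 24 − 2 = 22; no expert nets 19. poorly-documented would deviate to the expert witness.
poorly-documented has a profitable deviation, so the profile is not an equilibrium.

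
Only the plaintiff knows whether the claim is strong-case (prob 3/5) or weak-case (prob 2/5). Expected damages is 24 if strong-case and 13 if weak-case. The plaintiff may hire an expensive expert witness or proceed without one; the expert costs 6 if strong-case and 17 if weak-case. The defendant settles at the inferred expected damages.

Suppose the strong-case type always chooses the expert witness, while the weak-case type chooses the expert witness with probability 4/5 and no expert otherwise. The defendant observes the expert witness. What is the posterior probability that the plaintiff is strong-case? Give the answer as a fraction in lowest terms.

P(the expert witness) = (3/5)·1 + (2/5)·(4/5) = 23/25.
By Bayes' rule, P(strong-case | the expert witness) = (3/5) / (23/25) = 15/23.

15/23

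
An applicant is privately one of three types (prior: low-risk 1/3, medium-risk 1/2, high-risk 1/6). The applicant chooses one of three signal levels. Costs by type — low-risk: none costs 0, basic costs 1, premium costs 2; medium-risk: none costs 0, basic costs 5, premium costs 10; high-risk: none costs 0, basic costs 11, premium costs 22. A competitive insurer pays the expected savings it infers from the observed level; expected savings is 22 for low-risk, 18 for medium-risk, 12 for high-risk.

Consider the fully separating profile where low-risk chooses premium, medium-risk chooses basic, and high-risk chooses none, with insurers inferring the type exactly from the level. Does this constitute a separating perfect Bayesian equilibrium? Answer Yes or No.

Separating rebates: premium → 22, basic → 18, none → 12.
low-risk (assigned premium): none: 12 − 0 = 12; basic: 18 − 1 = 17; premium: 22 − 2 = 20. low-risk stays.
medium-risk (assigned basic): none: 12 − 0 = 12; basic: 18 − 5 = 13; premium: 22 − 10 = 12. medium-risk stays.
high-risk (assigned none): none: 12 − 0 = 12; basic: 18 − 11 = 7; premium: 22 − 22 = 0. high-risk stays.
Every type prefers its assigned level; separation holds.

Yes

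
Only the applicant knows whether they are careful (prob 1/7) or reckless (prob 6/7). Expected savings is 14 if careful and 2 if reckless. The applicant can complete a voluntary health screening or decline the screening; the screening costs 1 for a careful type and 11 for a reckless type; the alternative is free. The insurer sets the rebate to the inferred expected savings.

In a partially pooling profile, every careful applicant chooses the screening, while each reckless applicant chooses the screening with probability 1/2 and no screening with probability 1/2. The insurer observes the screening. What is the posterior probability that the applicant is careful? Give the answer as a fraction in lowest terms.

P(the screening) = (1/7)·1 + (6/7)·(1/2) = 4/7.
By Bayes' rule, P(careful | the screening) = (1/7) / (4/7) = 1/4.

1/4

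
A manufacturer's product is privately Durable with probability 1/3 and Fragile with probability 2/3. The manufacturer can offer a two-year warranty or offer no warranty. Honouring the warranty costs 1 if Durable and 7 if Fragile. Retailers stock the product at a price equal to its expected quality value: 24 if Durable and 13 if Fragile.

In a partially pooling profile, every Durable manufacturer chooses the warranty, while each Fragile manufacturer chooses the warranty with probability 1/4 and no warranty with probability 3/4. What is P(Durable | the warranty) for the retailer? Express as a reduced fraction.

P(the warranty) = (1/3)·1 + (2/3)·(1/4) = 1/2.
By Bayes' rule, P(Durable | the warranty) = (1/3) / (1/2) = 2/3.

2/3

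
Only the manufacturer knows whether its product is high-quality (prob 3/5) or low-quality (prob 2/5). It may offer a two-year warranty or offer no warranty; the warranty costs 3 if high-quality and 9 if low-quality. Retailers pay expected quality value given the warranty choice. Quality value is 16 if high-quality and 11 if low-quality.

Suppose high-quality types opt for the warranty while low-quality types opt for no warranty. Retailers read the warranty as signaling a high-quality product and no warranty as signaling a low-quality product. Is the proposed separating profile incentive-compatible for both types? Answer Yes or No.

Yes

Under these beliefs, the warranty earns price 16 and no warranty earns price 11.
high-quality: the warranty nets 16 − 3 = 13; no warranty nets 11. high-quality prefers the warranty.
low-quality: the warranty nets 16 − 9 = 7; no warranty nets 11. low-quality prefers no warranty.
Neither type deviates, so the separating profile is an equilibrium.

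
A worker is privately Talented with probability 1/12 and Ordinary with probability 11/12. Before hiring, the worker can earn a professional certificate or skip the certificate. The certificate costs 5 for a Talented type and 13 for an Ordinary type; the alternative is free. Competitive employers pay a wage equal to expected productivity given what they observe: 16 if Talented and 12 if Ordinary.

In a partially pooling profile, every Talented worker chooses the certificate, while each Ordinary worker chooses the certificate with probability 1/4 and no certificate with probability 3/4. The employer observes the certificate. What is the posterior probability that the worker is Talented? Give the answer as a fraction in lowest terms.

P(the certificate) = (1/12)·1 + (11/12)·(1/4) = 5/16.
By Bayes' rule, P(Talented | the certificate) = (1/12) / (5/16) = 4/15.

4/15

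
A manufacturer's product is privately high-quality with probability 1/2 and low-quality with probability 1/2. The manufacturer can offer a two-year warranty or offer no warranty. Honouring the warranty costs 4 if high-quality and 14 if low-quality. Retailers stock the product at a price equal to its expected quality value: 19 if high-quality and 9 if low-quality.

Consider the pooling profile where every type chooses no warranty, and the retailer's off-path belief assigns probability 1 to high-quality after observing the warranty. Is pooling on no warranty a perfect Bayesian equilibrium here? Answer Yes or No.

No

On path, the retailer holds the prior and pays 1/2·19 + 1/2·9 = 14. Off path (the warranty), believing high-quality, it pays 19.
high-quality: no warranty nets 14; the warranty nets 19 − 4 = 15. high-quality would deviate.
low-quality: no warranty nets 14; the warranty nets 19 − 14 = 5. low-quality stays.
A type deviates, so pooling fails.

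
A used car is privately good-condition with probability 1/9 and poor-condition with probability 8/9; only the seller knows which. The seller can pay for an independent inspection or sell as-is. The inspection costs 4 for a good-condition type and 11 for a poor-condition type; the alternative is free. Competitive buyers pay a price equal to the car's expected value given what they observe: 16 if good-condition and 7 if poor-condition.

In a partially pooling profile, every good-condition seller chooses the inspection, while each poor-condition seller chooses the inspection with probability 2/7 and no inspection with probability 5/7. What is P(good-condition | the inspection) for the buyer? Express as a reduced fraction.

P(the inspection) = (1/9)·1 + (8/9)·(2/7) = 23/63.
By Bayes' rule, P(good-condition | the inspection) = (1/9) / (23/63) = 7/23.

7/23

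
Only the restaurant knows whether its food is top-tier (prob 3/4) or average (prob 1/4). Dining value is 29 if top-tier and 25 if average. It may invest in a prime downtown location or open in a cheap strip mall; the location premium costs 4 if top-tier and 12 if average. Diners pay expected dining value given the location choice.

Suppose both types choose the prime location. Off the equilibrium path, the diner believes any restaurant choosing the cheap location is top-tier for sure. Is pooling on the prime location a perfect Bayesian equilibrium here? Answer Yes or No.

On path, the diner holds the prior and pays 3/4·29 + 1/4·25 = 28. Off path (the cheap location), believing top-tier, it pays 29.
top-tier: the prime location nets 28 − 4 = 24; the cheap location nets 29. top-tier would deviate.
average: the prime location nets 28 − 12 = 16; the cheap location nets 29. average would deviate.
A type deviates, so pooling fails.

No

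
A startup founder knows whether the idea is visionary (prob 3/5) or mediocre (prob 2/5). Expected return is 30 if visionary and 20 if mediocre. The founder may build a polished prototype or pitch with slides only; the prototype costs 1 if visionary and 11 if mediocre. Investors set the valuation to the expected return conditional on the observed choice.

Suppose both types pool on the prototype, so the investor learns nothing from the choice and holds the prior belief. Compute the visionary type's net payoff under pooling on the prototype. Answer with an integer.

25

Pooled valuation = 3/5·30 + 2/5·20 = 26.
visionary pays cost 1 for the prototype, so net payoff = 26 − 1 = 25.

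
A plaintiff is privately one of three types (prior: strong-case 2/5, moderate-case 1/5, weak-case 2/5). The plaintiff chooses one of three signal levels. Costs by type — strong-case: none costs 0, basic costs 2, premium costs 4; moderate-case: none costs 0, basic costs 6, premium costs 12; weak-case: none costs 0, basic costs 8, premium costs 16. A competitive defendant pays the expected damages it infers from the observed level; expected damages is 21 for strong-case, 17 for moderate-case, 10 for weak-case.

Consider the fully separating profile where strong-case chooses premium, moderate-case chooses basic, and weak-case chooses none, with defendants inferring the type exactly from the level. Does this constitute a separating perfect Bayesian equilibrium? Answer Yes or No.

Separating settlements: premium → 21, basic → 17, none → 10.
strong-case (assigned premium): none: 10 − 0 = 10; basic: 17 − 2 = 15; premium: 21 − 4 = 17. strong-case stays.
moderate-case (assigned basic): none: 10 − 0 = 10; basic: 17 − 6 = 11; premium: 21 − 12 = 9. moderate-case stays.
weak-case (assigned none): none: 10 − 0 = 10; basic: 17 − 8 = 9; premium: 21 − 16 = 5. weak-case stays.
Every type prefers its assigned level; separation holds.

Yes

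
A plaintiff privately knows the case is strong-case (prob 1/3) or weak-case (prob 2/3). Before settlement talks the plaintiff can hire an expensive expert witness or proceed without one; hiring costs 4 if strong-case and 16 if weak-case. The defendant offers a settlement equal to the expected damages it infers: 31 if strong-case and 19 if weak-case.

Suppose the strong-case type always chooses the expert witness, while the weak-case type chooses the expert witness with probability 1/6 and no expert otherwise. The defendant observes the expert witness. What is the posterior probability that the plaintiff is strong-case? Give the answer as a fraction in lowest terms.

P(the expert witness) = (1/3)·1 + (2/3)·(1/6) = 4/9.
By Bayes' rule, P(strong-case | the expert witness) = (1/3) / (4/9) = 3/4.

3/4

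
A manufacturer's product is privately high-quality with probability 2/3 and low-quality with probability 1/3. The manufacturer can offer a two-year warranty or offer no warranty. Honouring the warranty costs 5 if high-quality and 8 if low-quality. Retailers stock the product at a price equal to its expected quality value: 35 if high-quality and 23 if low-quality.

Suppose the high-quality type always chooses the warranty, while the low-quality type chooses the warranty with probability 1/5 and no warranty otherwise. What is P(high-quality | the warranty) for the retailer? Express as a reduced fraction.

10/11

P(the warranty) = (2/3)·1 + (1/3)·(1/5) = 11/15.
By Bayes' rule, P(high-quality | the warranty) = (2/3) / (11/15) = 10/11.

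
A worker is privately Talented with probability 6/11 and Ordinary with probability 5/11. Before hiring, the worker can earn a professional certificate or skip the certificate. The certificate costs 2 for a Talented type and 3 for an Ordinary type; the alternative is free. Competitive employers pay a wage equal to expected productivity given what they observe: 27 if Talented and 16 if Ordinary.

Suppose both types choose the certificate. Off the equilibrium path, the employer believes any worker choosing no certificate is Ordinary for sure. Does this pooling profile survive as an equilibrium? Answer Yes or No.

On path, the employer holds the prior and pays 6/11·27 + 5/11·16 = 22. Off path (no certificate), believing Ordinary, it pays 16.
Talented: the certificate nets 22 − 2 = 20; no certificate nets 16. Talented stays.
Ordinary: the certificate nets 22 − 3 = 19; no certificate nets 16. Ordinary stays.
No type deviates, so pooling is sustained.

Yes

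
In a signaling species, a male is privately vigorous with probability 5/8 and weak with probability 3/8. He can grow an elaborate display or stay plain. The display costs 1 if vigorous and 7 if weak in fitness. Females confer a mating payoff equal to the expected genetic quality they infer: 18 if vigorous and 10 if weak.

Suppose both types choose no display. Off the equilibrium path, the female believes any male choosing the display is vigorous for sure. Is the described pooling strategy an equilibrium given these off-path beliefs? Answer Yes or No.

On path, the female holds the prior and pays 5/8·18 + 3/8·10 = 15. Off path (the display), believing vigorous, it pays 18.
vigorous: no display nets 15; the display nets 18 − 1 = 17. vigorous would deviate.
weak: no display nets 15; the display nets 18 − 7 = 11. weak stays.
A type deviates, so pooling fails.

No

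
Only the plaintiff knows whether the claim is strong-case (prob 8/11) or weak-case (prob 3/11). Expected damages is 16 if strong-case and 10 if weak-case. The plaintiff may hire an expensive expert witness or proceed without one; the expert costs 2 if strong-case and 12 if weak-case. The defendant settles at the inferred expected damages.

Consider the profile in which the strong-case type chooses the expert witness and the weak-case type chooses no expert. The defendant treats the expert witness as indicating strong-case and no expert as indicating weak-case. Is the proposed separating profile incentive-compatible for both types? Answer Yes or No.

Yes

Under these beliefs, the expert witness earns settlement 16 and no expert earns settlement 10.
strong-case: the expert witness nets 16 − 2 = 14; no expert nets 10. strong-case prefers the expert witness.
weak-case: the expert witness nets 16 − 12 = 4; no expert nets 10. weak-case prefers no expert.
Neither type deviates, so the separating profile is an equilibrium.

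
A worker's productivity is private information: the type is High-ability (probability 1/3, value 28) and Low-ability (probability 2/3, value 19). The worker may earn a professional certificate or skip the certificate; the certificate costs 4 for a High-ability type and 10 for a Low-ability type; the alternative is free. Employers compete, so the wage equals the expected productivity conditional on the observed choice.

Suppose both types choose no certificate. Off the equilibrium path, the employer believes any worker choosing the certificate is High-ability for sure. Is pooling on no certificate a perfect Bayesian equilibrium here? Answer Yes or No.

No

On path, the employer holds the prior and pays 1/3·28 + 2/3·19 = 22. Off path (the certificate), believing High-ability, it pays 28.
High-ability: no certificate nets 22; the certificate nets 28 − 4 = 24. High-ability would deviate.
Low-ability: no certificate nets 22; the certificate nets 28 − 10 = 18. Low-ability stays.
A type deviates, so pooling fails.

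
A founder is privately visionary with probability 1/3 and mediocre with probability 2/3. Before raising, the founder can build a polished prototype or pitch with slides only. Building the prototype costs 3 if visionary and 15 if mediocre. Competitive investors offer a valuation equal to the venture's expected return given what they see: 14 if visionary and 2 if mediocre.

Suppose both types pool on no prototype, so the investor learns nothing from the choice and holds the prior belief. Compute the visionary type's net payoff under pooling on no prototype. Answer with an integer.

Pooled valuation = 1/3·14 + 2/3·2 = 6.
visionary pays no cost for no prototype, so net payoff = 6.

6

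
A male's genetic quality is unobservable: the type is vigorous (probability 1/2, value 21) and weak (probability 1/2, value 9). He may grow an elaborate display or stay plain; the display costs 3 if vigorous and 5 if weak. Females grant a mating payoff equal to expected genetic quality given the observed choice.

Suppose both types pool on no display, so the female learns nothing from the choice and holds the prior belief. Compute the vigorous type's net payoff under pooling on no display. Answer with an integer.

15

Pooled mating payoff = 1/2·21 + 1/2·9 = 15.
vigorous pays no cost for no display, so net payoff = 15.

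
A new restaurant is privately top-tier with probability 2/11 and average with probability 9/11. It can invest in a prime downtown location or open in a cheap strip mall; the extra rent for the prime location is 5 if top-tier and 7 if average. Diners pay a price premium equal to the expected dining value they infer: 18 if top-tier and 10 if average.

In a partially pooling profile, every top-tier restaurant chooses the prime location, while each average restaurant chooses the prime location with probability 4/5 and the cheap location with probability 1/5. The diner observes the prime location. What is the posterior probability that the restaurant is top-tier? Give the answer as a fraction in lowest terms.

P(the prime location) = (2/11)·1 + (9/11)·(4/5) = 46/55.
By Bayes' rule, P(top-tier | the prime location) = (2/11) / (46/55) = 5/23.

5/23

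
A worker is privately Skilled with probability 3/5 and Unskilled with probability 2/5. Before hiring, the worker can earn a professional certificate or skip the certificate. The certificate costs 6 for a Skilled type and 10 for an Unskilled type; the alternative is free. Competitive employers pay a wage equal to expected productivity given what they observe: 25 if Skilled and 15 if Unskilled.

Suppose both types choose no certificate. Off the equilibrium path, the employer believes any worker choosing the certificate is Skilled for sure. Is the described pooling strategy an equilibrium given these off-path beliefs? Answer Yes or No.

On path, the employer holds the prior and pays 3/5·25 + 2/5·15 = 21. Off path (the certificate), believing Skilled, it pays 25.
Skilled: no certificate nets 21; the certificate nets 25 − 6 = 19. Skilled stays.
Unskilled: no certificate nets 21; the certificate nets 25 − 10 = 15. Unskilled stays.
No type deviates, so pooling is sustained.

Yes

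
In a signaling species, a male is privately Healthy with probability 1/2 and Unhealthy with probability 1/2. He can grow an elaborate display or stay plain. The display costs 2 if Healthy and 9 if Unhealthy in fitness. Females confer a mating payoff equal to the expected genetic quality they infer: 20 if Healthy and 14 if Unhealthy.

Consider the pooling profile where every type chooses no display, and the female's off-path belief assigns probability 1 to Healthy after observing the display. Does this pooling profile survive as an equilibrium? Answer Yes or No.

On path, the female holds the prior and pays 1/2·20 + 1/2·14 = 17. Off path (the display), believing Healthy, it pays 20.
Healthy: no display nets 17; the display nets 20 − 2 = 18. Healthy would deviate.
Unhealthy: no display nets 17; the display nets 20 − 9 = 11. Unhealthy stays.
A type deviates, so pooling fails.

No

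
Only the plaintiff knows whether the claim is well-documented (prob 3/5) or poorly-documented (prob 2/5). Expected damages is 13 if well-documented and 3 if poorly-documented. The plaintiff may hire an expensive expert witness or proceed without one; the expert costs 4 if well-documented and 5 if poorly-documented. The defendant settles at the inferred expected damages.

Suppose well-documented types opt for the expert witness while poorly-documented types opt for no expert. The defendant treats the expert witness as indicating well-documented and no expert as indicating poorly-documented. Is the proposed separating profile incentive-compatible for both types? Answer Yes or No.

No

Under these beliefs, the expert witness earns settlement 13 and no expert earns settlement 3.
well-documented: the expert witness nets 13 − 4 = 9; no expert nets 3. well-documented prefers the expert witness.
poorly-documented: the expert witness nets 13 − 5 = 8; no expert nets 3. poorly-documented would deviate to the expert witness.
poorly-documented has a profitable deviation, so the profile is not an equilibrium.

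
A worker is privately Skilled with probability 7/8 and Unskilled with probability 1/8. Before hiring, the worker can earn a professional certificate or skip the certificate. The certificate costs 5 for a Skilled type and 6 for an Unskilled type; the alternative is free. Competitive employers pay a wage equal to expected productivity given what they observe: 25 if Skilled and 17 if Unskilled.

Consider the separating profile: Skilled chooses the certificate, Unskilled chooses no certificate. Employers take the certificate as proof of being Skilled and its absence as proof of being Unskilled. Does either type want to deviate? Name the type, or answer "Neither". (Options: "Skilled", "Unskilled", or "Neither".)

Unskilled

The certificate pays 25; no certificate pays 17.
Skilled: assigned the certificate, nets 25 − 5 = 20; deviating to no certificate nets 17.
Unskilled: assigned no certificate, nets 17; deviating to the certificate nets 25 − 6 = 19.
The Unskilled type gains 2 by deviating.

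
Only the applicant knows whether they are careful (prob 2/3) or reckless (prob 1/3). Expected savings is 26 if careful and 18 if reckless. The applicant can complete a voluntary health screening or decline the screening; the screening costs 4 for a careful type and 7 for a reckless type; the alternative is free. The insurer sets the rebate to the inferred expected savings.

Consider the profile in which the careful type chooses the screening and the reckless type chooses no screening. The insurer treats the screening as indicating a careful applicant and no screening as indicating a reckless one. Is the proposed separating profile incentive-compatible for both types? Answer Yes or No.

Under these beliefs, the screening earns rebate 26 and no screening earns rebate 18.
careful: the screening nets 26 − 4 = 22; no screening nets 18. careful prefers the screening.
reckless: the screening nets 26 − 7 = 19; no screening nets 18. reckless would deviate to the screening.
reckless has a profitable deviation, so the profile is not an equilibrium.

No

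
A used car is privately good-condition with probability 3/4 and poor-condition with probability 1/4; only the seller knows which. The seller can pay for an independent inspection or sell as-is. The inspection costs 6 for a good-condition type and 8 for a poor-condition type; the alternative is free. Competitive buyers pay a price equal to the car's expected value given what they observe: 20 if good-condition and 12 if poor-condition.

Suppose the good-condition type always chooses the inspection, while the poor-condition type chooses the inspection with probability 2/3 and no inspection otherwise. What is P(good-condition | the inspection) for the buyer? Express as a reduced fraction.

P(the inspection) = (3/4)·1 + (1/4)·(2/3) = 11/12.
By Bayes' rule, P(good-condition | the inspection) = (3/4) / (11/12) = 9/11.

9/11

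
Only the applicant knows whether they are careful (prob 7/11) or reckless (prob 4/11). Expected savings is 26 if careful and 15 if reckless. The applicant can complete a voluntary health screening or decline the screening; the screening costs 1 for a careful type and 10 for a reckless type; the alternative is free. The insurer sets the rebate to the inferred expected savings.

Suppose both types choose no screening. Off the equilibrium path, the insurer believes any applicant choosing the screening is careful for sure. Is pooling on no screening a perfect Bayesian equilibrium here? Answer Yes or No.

No

On path, the insurer holds the prior and pays 7/11·26 + 4/11·15 = 22. Off path (the screening), believing careful, it pays 26.
careful: no screening nets 22; the screening nets 26 − 1 = 25. careful would deviate.
reckless: no screening nets 22; the screening nets 26 − 10 = 16. reckless stays.
A type deviates, so pooling fails.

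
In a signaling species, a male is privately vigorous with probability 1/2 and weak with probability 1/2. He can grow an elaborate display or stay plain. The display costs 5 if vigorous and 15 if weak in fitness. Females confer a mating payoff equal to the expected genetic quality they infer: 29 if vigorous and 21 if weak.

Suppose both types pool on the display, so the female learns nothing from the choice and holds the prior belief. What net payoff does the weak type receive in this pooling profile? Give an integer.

Pooled mating payoff = 1/2·29 + 1/2·21 = 25.
weak pays cost 15 for the display, so net payoff = 25 − 15 = 10.

10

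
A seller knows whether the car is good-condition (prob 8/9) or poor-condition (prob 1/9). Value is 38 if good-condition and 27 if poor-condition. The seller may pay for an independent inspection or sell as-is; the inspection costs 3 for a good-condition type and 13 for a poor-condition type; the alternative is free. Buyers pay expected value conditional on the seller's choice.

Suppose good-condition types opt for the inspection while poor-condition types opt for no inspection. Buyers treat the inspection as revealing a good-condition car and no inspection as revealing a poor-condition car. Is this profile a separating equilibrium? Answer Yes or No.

Under these beliefs, the inspection earns price 38 and no inspection earns price 27.
good-condition: the inspection nets 38 − 3 = 35; no inspection nets 27. good-condition prefers the inspection.
poor-condition: the inspection nets 38 − 13 = 25; no inspection nets 27. poor-condition prefers no inspection.
Neither type deviates, so the separating profile is an equilibrium.

Yes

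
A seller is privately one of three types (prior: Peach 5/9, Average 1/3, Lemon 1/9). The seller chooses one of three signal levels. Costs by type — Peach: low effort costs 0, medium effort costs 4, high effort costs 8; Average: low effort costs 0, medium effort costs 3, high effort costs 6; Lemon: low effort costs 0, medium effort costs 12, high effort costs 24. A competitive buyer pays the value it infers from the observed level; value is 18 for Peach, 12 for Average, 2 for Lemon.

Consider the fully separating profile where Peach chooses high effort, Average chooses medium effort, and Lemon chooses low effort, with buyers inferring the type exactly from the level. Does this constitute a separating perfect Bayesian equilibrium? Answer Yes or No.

No

Separating prices: high effort → 18, medium effort → 12, low effort → 2.
Peach (assigned high effort): low effort: 2 − 0 = 2; medium effort: 12 − 4 = 8; high effort: 18 − 8 = 10. Peach stays.
Average (assigned medium effort): low effort: 2 − 0 = 2; medium effort: 12 − 3 = 9; high effort: 18 − 6 = 12. Average prefers high effort.
Lemon (assigned low effort): low effort: 2 − 0 = 2; medium effort: 12 − 12 = 0; high effort: 18 − 24 = -6. Lemon stays.
At least one type deviates; the separating profile fails.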